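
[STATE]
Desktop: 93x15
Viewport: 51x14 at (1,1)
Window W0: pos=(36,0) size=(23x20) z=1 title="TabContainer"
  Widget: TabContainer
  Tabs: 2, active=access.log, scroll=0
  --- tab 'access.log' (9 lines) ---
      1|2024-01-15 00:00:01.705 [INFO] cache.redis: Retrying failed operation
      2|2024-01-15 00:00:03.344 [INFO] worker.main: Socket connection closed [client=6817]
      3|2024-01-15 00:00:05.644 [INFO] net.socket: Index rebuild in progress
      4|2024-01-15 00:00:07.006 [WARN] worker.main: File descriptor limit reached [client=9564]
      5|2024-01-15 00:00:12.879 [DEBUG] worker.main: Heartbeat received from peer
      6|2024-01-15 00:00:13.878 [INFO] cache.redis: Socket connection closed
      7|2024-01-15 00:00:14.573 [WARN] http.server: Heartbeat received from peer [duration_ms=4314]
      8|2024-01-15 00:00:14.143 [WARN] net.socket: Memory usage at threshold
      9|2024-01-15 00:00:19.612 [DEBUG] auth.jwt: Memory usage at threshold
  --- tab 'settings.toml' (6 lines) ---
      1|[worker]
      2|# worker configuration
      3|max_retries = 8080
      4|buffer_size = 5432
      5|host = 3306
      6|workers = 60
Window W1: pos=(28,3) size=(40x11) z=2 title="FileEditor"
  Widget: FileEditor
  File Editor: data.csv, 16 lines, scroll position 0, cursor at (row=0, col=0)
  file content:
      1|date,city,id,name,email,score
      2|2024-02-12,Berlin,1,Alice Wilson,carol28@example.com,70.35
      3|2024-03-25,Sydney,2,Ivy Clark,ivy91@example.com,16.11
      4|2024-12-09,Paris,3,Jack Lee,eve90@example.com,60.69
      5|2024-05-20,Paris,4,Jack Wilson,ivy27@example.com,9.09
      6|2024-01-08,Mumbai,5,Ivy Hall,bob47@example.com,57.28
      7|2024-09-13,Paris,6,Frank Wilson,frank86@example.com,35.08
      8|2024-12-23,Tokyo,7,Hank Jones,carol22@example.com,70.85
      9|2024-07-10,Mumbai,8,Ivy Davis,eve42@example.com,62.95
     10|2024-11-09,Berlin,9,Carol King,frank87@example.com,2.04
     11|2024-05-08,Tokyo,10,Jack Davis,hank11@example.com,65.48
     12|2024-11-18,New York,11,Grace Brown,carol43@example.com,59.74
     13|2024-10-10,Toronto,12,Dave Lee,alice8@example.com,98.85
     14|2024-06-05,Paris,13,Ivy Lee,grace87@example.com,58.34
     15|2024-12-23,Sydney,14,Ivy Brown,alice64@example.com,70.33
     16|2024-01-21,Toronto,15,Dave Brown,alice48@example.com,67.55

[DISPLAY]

                                   ┃ TabContainer  
                                   ┠───────────────
                           ┏━━━━━━━━━━━━━━━━━━━━━━━
                           ┃ FileEditor            
                           ┠───────────────────────
                           ┃█ate,city,id,name,email
                           ┃2024-02-12,Berlin,1,Ali
                           ┃2024-03-25,Sydney,2,Ivy
                           ┃2024-12-09,Paris,3,Jack
                           ┃2024-05-20,Paris,4,Jack
                           ┃2024-01-08,Mumbai,5,Ivy
                           ┃2024-09-13,Paris,6,Fran
                           ┗━━━━━━━━━━━━━━━━━━━━━━━
                                   ┃               


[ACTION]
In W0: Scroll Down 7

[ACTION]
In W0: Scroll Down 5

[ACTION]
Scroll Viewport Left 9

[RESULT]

                                    ┃ TabContainer 
                                    ┠──────────────
                            ┏━━━━━━━━━━━━━━━━━━━━━━
                            ┃ FileEditor           
                            ┠──────────────────────
                            ┃█ate,city,id,name,emai
                            ┃2024-02-12,Berlin,1,Al
                            ┃2024-03-25,Sydney,2,Iv
                            ┃2024-12-09,Paris,3,Jac
                            ┃2024-05-20,Paris,4,Jac
                            ┃2024-01-08,Mumbai,5,Iv
                            ┃2024-09-13,Paris,6,Fra
                            ┗━━━━━━━━━━━━━━━━━━━━━━
                                    ┃              


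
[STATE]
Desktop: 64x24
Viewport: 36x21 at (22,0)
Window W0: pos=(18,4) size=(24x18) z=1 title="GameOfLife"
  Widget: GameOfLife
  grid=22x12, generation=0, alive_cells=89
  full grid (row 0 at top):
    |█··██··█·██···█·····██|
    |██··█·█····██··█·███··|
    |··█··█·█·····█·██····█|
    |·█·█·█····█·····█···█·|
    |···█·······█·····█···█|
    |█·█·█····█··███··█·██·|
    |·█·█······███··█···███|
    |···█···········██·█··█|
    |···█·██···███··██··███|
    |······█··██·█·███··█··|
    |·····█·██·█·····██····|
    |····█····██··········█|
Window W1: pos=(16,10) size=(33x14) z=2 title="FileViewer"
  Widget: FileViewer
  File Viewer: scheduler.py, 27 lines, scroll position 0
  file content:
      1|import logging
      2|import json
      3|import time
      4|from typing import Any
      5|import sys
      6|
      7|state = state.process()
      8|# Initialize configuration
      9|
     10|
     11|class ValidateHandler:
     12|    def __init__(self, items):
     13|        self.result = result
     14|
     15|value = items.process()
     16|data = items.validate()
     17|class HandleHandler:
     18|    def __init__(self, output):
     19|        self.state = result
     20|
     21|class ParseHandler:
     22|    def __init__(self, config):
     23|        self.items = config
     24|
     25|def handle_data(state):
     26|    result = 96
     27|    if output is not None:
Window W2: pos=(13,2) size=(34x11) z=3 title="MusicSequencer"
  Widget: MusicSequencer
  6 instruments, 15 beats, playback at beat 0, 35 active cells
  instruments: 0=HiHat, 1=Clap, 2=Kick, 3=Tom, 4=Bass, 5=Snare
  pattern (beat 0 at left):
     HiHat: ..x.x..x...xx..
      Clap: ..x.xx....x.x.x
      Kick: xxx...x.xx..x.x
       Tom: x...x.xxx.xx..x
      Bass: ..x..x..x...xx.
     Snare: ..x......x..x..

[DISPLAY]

                                    
                                    
━━━━━━━━━━━━━━━━━━━━━━━━┓           
quencer                 ┃           
────────────────────────┨           
2345678901234           ┃           
█·█··█···██··           ┃           
█·██····█·█·█           ┃           
█···█·██··█·█           ┃           
··█·███·██··█           ┃           
█··█··█···██·           ┃━┓         
█······█··█··           ┃ ┃         
━━━━━━━━━━━━━━━━━━━━━━━━┛─┨         
t logging                ▲┃         
t json                   █┃         
t time                   ░┃         
typing import Any        ░┃         
t sys                    ░┃         
                         ░┃         
 = state.process()       ░┃         
tialize configuration    ░┃         


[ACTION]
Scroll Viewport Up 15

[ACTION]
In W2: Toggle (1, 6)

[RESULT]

                                    
                                    
━━━━━━━━━━━━━━━━━━━━━━━━┓           
quencer                 ┃           
────────────────────────┨           
2345678901234           ┃           
█·█··█···██··           ┃           
█·███···█·█·█           ┃           
█···█·██··█·█           ┃           
··█·███·██··█           ┃           
█··█··█···██·           ┃━┓         
█······█··█··           ┃ ┃         
━━━━━━━━━━━━━━━━━━━━━━━━┛─┨         
t logging                ▲┃         
t json                   █┃         
t time                   ░┃         
typing import Any        ░┃         
t sys                    ░┃         
                         ░┃         
 = state.process()       ░┃         
tialize configuration    ░┃         


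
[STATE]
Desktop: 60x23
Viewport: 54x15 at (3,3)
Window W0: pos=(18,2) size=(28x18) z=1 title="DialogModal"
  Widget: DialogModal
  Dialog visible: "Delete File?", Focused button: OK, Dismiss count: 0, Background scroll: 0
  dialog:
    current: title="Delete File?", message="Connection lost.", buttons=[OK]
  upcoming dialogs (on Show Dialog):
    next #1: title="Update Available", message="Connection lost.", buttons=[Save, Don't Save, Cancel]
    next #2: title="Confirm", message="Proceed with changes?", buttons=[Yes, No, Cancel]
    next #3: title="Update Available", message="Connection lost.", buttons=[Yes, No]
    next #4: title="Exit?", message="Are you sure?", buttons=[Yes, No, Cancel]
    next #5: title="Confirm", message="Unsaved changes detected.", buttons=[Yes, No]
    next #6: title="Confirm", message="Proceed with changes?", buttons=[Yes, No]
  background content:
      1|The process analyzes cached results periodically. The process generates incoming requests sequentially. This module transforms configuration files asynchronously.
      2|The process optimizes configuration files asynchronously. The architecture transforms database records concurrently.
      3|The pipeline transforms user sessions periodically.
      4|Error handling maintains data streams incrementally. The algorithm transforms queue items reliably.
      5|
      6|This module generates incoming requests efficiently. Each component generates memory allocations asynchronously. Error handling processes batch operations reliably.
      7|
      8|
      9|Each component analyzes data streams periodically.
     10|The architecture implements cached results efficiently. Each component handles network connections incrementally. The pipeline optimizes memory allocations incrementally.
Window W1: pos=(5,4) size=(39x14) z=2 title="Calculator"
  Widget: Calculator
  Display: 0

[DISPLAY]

               ┃ DialogModal              ┃           
  ┏━━━━━━━━━━━━━━━━━━━━━━━━━━━━━━━━━━━━━┓─┨           
  ┃ Calculator                          ┃e┃           
  ┠─────────────────────────────────────┨f┃           
  ┃                                    0┃s┃           
  ┃┌───┬───┬───┬───┐                    ┃d┃           
  ┃│ 7 │ 8 │ 9 │ ÷ │                    ┃ ┃           
  ┃├───┼───┼───┼───┤                    ┃o┃           
  ┃│ 4 │ 5 │ 6 │ × │                    ┃ ┃           
  ┃├───┼───┼───┼───┤                    ┃ ┃           
  ┃│ 1 │ 2 │ 3 │ - │                    ┃a┃           
  ┃├───┼───┼───┼───┤                    ┃t┃           
  ┃│ 0 │ . │ = │ + │                    ┃ ┃           
  ┃└───┴───┴───┴───┘                    ┃ ┃           
  ┗━━━━━━━━━━━━━━━━━━━━━━━━━━━━━━━━━━━━━┛ ┃           


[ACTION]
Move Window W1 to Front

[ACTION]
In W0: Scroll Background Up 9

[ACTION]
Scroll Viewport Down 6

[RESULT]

  ┃┌───┬───┬───┬───┐                    ┃d┃           
  ┃│ 7 │ 8 │ 9 │ ÷ │                    ┃ ┃           
  ┃├───┼───┼───┼───┤                    ┃o┃           
  ┃│ 4 │ 5 │ 6 │ × │                    ┃ ┃           
  ┃├───┼───┼───┼───┤                    ┃ ┃           
  ┃│ 1 │ 2 │ 3 │ - │                    ┃a┃           
  ┃├───┼───┼───┼───┤                    ┃t┃           
  ┃│ 0 │ . │ = │ + │                    ┃ ┃           
  ┃└───┴───┴───┴───┘                    ┃ ┃           
  ┗━━━━━━━━━━━━━━━━━━━━━━━━━━━━━━━━━━━━━┛ ┃           
               ┃                          ┃           
               ┗━━━━━━━━━━━━━━━━━━━━━━━━━━┛           
                                                      
                                                      
                                                      


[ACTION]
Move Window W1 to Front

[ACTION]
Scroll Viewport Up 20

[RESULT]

                                                      
                                                      
               ┏━━━━━━━━━━━━━━━━━━━━━━━━━━┓           
               ┃ DialogModal              ┃           
  ┏━━━━━━━━━━━━━━━━━━━━━━━━━━━━━━━━━━━━━┓─┨           
  ┃ Calculator                          ┃e┃           
  ┠─────────────────────────────────────┨f┃           
  ┃                                    0┃s┃           
  ┃┌───┬───┬───┬───┐                    ┃d┃           
  ┃│ 7 │ 8 │ 9 │ ÷ │                    ┃ ┃           
  ┃├───┼───┼───┼───┤                    ┃o┃           
  ┃│ 4 │ 5 │ 6 │ × │                    ┃ ┃           
  ┃├───┼───┼───┼───┤                    ┃ ┃           
  ┃│ 1 │ 2 │ 3 │ - │                    ┃a┃           
  ┃├───┼───┼───┼───┤                    ┃t┃           


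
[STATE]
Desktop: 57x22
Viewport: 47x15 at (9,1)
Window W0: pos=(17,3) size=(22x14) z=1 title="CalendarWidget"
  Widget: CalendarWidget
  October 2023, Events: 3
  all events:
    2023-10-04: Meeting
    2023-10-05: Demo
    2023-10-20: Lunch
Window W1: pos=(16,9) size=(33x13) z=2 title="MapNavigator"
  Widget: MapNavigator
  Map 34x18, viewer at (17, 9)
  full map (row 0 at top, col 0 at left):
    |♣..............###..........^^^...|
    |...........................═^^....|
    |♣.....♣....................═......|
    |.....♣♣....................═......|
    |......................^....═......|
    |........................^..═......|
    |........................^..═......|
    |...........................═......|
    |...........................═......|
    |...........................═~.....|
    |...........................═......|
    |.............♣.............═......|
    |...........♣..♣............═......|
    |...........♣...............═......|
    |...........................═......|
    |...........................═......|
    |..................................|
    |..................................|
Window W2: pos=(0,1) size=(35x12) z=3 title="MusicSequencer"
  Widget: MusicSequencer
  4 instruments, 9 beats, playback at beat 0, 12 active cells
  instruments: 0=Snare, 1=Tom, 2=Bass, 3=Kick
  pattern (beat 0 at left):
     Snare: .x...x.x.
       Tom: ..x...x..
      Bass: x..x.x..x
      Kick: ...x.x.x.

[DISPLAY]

━━━━━━━━━━━━━━━━━━━━━━━━━┓                     
quencer                  ┃                     
─────────────────────────┨━━━┓                 
2345678                  ┃   ┃                 
···█·█·                  ┃───┨                 
█···█··                  ┃   ┃                 
·█·█··█                  ┃ Su┃                 
·█·█·█·                  ┃  1┃                 
                         ┃━━━━━━━━━━━━━┓       
                         ┃             ┃       
                         ┃─────────────┨       
━━━━━━━━━━━━━━━━━━━━━━━━━┛....^..═.....┃       
       ┃......................^..═.....┃       
       ┃.........................═.....┃       
       ┃.........................═.....┃       


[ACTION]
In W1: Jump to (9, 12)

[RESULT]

━━━━━━━━━━━━━━━━━━━━━━━━━┓                     
quencer                  ┃                     
─────────────────────────┨━━━┓                 
2345678                  ┃   ┃                 
···█·█·                  ┃───┨                 
█···█··                  ┃   ┃                 
·█·█··█                  ┃ Su┃                 
·█·█·█·                  ┃  1┃                 
                         ┃━━━━━━━━━━━━━┓       
                         ┃             ┃       
                         ┃─────────────┨       
━━━━━━━━━━━━━━━━━━━━━━━━━┛.............┃       
       ┃      .........................┃       
       ┃      .........................┃       
       ┃      .............♣...........┃       


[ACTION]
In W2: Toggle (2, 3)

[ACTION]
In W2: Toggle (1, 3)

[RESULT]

━━━━━━━━━━━━━━━━━━━━━━━━━┓                     
quencer                  ┃                     
─────────────────────────┨━━━┓                 
2345678                  ┃   ┃                 
···█·█·                  ┃───┨                 
██··█··                  ┃   ┃                 
···█··█                  ┃ Su┃                 
·█·█·█·                  ┃  1┃                 
                         ┃━━━━━━━━━━━━━┓       
                         ┃             ┃       
                         ┃─────────────┨       
━━━━━━━━━━━━━━━━━━━━━━━━━┛.............┃       
       ┃      .........................┃       
       ┃      .........................┃       
       ┃      .............♣...........┃       


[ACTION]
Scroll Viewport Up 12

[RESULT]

                                               
━━━━━━━━━━━━━━━━━━━━━━━━━┓                     
quencer                  ┃                     
─────────────────────────┨━━━┓                 
2345678                  ┃   ┃                 
···█·█·                  ┃───┨                 
██··█··                  ┃   ┃                 
···█··█                  ┃ Su┃                 
·█·█·█·                  ┃  1┃                 
                         ┃━━━━━━━━━━━━━┓       
                         ┃             ┃       
                         ┃─────────────┨       
━━━━━━━━━━━━━━━━━━━━━━━━━┛.............┃       
       ┃      .........................┃       
       ┃      .........................┃       


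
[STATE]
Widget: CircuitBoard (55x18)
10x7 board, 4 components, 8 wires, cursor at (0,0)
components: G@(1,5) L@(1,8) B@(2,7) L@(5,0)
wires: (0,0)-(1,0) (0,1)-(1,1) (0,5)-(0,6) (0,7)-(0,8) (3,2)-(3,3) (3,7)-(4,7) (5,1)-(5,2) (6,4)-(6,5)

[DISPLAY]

   0 1 2 3 4 5 6 7 8 9                                 
0  [.]  ·               · ─ ·   · ─ ·                  
    │   │                                              
1   ·   ·               G           L                  
                                                       
2                               B                      
                                                       
3           · ─ ·               ·                      
                                │                      
4                               ·                      
                                                       
5   L   · ─ ·                                          
                                                       
6                   · ─ ·                              
Cursor: (0,0)                                          
                                                       
                                                       
                                                       


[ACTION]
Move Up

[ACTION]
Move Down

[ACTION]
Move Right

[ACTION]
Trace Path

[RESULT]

   0 1 2 3 4 5 6 7 8 9                                 
0   ·   ·               · ─ ·   · ─ ·                  
    │   │                                              
1   ·  [.]              G           L                  
                                                       
2                               B                      
                                                       
3           · ─ ·               ·                      
                                │                      
4                               ·                      
                                                       
5   L   · ─ ·                                          
                                                       
6                   · ─ ·                              
Cursor: (1,1)  Trace: Path with 2 nodes, no components 
                                                       
                                                       
                                                       


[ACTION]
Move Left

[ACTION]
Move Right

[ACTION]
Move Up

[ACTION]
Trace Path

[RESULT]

   0 1 2 3 4 5 6 7 8 9                                 
0   ·  [.]              · ─ ·   · ─ ·                  
    │   │                                              
1   ·   ·               G           L                  
                                                       
2                               B                      
                                                       
3           · ─ ·               ·                      
                                │                      
4                               ·                      
                                                       
5   L   · ─ ·                                          
                                                       
6                   · ─ ·                              
Cursor: (0,1)  Trace: Path with 2 nodes, no components 
                                                       
                                                       
                                                       


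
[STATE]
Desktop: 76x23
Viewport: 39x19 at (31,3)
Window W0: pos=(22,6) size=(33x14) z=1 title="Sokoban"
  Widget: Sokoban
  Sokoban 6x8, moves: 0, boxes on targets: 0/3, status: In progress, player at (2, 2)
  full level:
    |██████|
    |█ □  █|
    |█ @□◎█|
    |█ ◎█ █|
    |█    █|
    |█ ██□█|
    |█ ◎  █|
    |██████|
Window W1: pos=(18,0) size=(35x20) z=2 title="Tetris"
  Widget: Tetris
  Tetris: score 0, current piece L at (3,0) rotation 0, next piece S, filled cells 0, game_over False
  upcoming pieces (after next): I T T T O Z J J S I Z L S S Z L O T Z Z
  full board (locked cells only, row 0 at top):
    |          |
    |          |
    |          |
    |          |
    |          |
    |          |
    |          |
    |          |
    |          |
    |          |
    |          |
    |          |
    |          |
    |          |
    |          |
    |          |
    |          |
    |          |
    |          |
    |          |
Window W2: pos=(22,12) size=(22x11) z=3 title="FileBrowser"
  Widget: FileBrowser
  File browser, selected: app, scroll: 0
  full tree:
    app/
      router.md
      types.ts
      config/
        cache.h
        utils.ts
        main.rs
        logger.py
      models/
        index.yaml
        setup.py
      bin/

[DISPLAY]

ext:                 ┃                 
░░                   ┃                 
░                    ┃                 
                     ┃━┓               
                     ┃ ┃               
                     ┃─┨               
core:                ┃ ┃               
                     ┃ ┃               
                     ┃ ┃               
━━━━━━━━━━━━┓        ┃ ┃               
wser        ┃        ┃ ┃               
────────────┨        ┃ ┃               
p/          ┃        ┃ ┃               
er.md       ┃        ┃ ┃               
s.ts        ┃        ┃ ┃               
config/     ┃        ┃ ┃               
models/     ┃━━━━━━━━┛━┛               
bin/        ┃                          
            ┃                          


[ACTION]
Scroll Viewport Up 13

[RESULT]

━━━━━━━━━━━━━━━━━━━━━┓                 
                     ┃                 
─────────────────────┨                 
ext:                 ┃                 
░░                   ┃                 
░                    ┃                 
                     ┃━┓               
                     ┃ ┃               
                     ┃─┨               
core:                ┃ ┃               
                     ┃ ┃               
                     ┃ ┃               
━━━━━━━━━━━━┓        ┃ ┃               
wser        ┃        ┃ ┃               
────────────┨        ┃ ┃               
p/          ┃        ┃ ┃               
er.md       ┃        ┃ ┃               
s.ts        ┃        ┃ ┃               
config/     ┃        ┃ ┃               


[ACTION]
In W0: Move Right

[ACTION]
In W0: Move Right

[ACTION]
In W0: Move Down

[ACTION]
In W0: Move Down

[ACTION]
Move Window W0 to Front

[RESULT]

━━━━━━━━━━━━━━━━━━━━━┓                 
                     ┃                 
─────────────────────┨                 
ext:                 ┃                 
░░                   ┃                 
░                    ┃                 
━━━━━━━━━━━━━━━━━━━━━━━┓               
                       ┃               
───────────────────────┨               
                       ┃               
                       ┃               
                       ┃               
                       ┃               
                       ┃               
                       ┃               
                       ┃               
                       ┃               
  1/3                  ┃               
                       ┃               


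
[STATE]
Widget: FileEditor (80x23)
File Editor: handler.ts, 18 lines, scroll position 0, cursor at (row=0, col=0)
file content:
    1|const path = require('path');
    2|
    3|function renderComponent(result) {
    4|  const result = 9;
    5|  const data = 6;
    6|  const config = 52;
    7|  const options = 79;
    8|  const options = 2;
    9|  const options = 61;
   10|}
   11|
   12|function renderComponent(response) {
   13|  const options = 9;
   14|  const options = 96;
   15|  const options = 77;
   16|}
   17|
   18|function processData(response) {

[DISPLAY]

█onst path = require('path');                                                  ▲
                                                                               █
function renderComponent(result) {                                             ░
  const result = 9;                                                            ░
  const data = 6;                                                              ░
  const config = 52;                                                           ░
  const options = 79;                                                          ░
  const options = 2;                                                           ░
  const options = 61;                                                          ░
}                                                                              ░
                                                                               ░
function renderComponent(response) {                                           ░
  const options = 9;                                                           ░
  const options = 96;                                                          ░
  const options = 77;                                                          ░
}                                                                              ░
                                                                               ░
function processData(response) {                                               ░
                                                                               ░
                                                                               ░
                                                                               ░
                                                                               ░
                                                                               ▼


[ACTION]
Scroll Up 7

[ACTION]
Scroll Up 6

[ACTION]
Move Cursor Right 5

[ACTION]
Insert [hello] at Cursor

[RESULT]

consthello█path = require('path');                                             ▲
                                                                               █
function renderComponent(result) {                                             ░
  const result = 9;                                                            ░
  const data = 6;                                                              ░
  const config = 52;                                                           ░
  const options = 79;                                                          ░
  const options = 2;                                                           ░
  const options = 61;                                                          ░
}                                                                              ░
                                                                               ░
function renderComponent(response) {                                           ░
  const options = 9;                                                           ░
  const options = 96;                                                          ░
  const options = 77;                                                          ░
}                                                                              ░
                                                                               ░
function processData(response) {                                               ░
                                                                               ░
                                                                               ░
                                                                               ░
                                                                               ░
                                                                               ▼


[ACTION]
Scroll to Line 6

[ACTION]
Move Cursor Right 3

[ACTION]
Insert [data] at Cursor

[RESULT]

consthello padata█h = require('path');                                         ▲
                                                                               █
function renderComponent(result) {                                             ░
  const result = 9;                                                            ░
  const data = 6;                                                              ░
  const config = 52;                                                           ░
  const options = 79;                                                          ░
  const options = 2;                                                           ░
  const options = 61;                                                          ░
}                                                                              ░
                                                                               ░
function renderComponent(response) {                                           ░
  const options = 9;                                                           ░
  const options = 96;                                                          ░
  const options = 77;                                                          ░
}                                                                              ░
                                                                               ░
function processData(response) {                                               ░
                                                                               ░
                                                                               ░
                                                                               ░
                                                                               ░
                                                                               ▼


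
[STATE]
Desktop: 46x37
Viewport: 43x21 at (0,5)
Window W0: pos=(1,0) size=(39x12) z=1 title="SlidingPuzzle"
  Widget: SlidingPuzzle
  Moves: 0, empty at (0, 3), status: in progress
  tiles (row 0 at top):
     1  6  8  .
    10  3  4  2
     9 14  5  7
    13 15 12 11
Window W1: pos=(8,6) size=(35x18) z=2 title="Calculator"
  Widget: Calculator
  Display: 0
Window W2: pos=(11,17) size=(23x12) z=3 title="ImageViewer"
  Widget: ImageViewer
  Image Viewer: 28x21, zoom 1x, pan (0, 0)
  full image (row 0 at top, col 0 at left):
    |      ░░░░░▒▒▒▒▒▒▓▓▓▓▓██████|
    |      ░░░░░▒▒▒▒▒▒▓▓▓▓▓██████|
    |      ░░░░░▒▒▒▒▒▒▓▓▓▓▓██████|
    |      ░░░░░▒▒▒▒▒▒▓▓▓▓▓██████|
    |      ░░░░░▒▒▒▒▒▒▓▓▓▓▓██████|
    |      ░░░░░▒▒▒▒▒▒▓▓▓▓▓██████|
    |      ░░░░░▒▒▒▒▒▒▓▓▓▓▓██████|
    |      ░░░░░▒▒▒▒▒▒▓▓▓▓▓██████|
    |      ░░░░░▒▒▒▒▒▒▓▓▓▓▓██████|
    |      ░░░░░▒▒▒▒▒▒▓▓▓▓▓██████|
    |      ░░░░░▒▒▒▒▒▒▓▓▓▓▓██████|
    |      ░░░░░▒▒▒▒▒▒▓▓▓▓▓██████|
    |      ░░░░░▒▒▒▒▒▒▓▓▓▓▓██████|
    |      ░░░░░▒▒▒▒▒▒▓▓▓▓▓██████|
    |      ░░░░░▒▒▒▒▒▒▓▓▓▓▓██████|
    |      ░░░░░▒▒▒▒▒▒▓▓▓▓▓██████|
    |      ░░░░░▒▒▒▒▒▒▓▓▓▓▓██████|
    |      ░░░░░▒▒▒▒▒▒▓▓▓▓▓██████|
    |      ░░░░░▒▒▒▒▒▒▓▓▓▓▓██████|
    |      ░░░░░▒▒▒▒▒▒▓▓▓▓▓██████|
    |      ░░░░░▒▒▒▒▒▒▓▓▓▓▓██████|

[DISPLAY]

 ┃├────┼────┼────┼────┤                ┃   
 ┃│ 10 │┏━━━━━━━━━━━━━━━━━━━━━━━━━━━━━━━━━┓
 ┃├────┼┃ Calculator                      ┃
 ┃│  9 │┠─────────────────────────────────┨
 ┃├────┼┃                                0┃
 ┃│ 13 │┃┌───┬───┬───┬───┐                ┃
 ┗━━━━━━┃│ 7 │ 8 │ 9 │ ÷ │                ┃
        ┃├───┼───┼───┼───┤                ┃
        ┃│ 4 │ 5 │ 6 │ × │                ┃
        ┃├───┼───┼───┼───┤                ┃
        ┃│ 1 │ 2 │ 3 │ - │                ┃
        ┃├───┼───┼───┼───┤                ┃
        ┃│ ┏━━━━━━━━━━━━━━━━━━━━━┓        ┃
        ┃├─┃ ImageViewer         ┃        ┃
        ┃│ ┠─────────────────────┨        ┃
        ┃└─┃      ░░░░░▒▒▒▒▒▒▓▓▓▓┃        ┃
        ┃  ┃      ░░░░░▒▒▒▒▒▒▓▓▓▓┃        ┃
        ┃  ┃      ░░░░░▒▒▒▒▒▒▓▓▓▓┃        ┃
        ┗━━┃      ░░░░░▒▒▒▒▒▒▓▓▓▓┃━━━━━━━━┛
           ┃      ░░░░░▒▒▒▒▒▒▓▓▓▓┃         
           ┃      ░░░░░▒▒▒▒▒▒▓▓▓▓┃         


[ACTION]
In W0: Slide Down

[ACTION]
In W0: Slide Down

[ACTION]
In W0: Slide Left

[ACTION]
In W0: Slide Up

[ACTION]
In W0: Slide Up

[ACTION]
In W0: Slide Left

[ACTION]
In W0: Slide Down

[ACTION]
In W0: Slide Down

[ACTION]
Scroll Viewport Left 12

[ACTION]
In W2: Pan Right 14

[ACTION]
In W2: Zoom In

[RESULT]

 ┃├────┼────┼────┼────┤                ┃   
 ┃│ 10 │┏━━━━━━━━━━━━━━━━━━━━━━━━━━━━━━━━━┓
 ┃├────┼┃ Calculator                      ┃
 ┃│  9 │┠─────────────────────────────────┨
 ┃├────┼┃                                0┃
 ┃│ 13 │┃┌───┬───┬───┬───┐                ┃
 ┗━━━━━━┃│ 7 │ 8 │ 9 │ ÷ │                ┃
        ┃├───┼───┼───┼───┤                ┃
        ┃│ 4 │ 5 │ 6 │ × │                ┃
        ┃├───┼───┼───┼───┤                ┃
        ┃│ 1 │ 2 │ 3 │ - │                ┃
        ┃├───┼───┼───┼───┤                ┃
        ┃│ ┏━━━━━━━━━━━━━━━━━━━━━┓        ┃
        ┃├─┃ ImageViewer         ┃        ┃
        ┃│ ┠─────────────────────┨        ┃
        ┃└─┃░░░░░░░░▒▒▒▒▒▒▒▒▒▒▒▒▓┃        ┃
        ┃  ┃░░░░░░░░▒▒▒▒▒▒▒▒▒▒▒▒▓┃        ┃
        ┃  ┃░░░░░░░░▒▒▒▒▒▒▒▒▒▒▒▒▓┃        ┃
        ┗━━┃░░░░░░░░▒▒▒▒▒▒▒▒▒▒▒▒▓┃━━━━━━━━┛
           ┃░░░░░░░░▒▒▒▒▒▒▒▒▒▒▒▒▓┃         
           ┃░░░░░░░░▒▒▒▒▒▒▒▒▒▒▒▒▓┃         
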